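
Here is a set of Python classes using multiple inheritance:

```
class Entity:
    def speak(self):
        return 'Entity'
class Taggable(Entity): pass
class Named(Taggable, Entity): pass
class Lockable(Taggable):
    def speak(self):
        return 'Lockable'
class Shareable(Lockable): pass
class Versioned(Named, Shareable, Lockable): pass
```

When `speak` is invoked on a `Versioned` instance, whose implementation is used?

Lockable

L[Versioned] = Versioned + merge(L[Named], L[Shareable], L[Lockable], [Named Shareable Lockable])
  take Named:  [Named Taggable Entity object] + [Shareable Lockable Taggable Entity object] + [Lockable Taggable Entity object] + [Named Shareable Lockable]
  take Shareable:  [Taggable Entity object] + [Shareable Lockable Taggable Entity object] + [Lockable Taggable Entity object] + [Shareable Lockable]
  take Lockable:  [Taggable Entity object] + [Lockable Taggable Entity object] + [Lockable Taggable Entity object] + [Lockable]
  take Taggable:  [Taggable Entity object] + [Taggable Entity object] + [Taggable Entity object]
  take Entity:  [Entity object] + [Entity object] + [Entity object]
  take object:  [object] + [object] + [object]
MRO: Versioned Named Shareable Lockable Taggable Entity object
speak is defined in: Entity, Lockable. First along the MRO is Lockable.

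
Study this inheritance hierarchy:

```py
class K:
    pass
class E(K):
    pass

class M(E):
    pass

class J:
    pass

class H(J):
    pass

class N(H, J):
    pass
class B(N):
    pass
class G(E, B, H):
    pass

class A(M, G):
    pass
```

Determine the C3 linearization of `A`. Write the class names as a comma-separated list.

L[A] = A + merge(L[M], L[G], [M G])
  take M:  [M E K object] + [G E K B N H J object] + [M G]
  take G:  [E K object] + [G E K B N H J object] + [G]
  take E:  [E K object] + [E K B N H J object]
  take K:  [K object] + [K B N H J object]
  take B:  [object] + [B N H J object]
  take N:  [object] + [N H J object]
  take H:  [object] + [H J object]
  take J:  [object] + [J object]
  take object:  [object] + [object]

A, M, G, E, K, B, N, H, J, object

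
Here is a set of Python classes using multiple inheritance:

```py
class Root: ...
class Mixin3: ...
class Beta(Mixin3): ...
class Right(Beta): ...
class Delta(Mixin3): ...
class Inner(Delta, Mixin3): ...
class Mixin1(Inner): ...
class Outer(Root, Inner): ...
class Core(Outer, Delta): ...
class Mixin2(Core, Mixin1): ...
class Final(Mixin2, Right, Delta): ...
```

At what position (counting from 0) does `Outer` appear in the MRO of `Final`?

3

L[Final] = Final + merge(L[Mixin2], L[Right], L[Delta], [Mixin2 Right Delta])
  take Mixin2:  [Mixin2 Core Outer Root Mixin1 Inner Delta Mixin3 object] + [Right Beta Mixin3 object] + [Delta Mixin3 object] + [Mixin2 Right Delta]
  take Core:  [Core Outer Root Mixin1 Inner Delta Mixin3 object] + [Right Beta Mixin3 object] + [Delta Mixin3 object] + [Right Delta]
  take Outer:  [Outer Root Mixin1 Inner Delta Mixin3 object] + [Right Beta Mixin3 object] + [Delta Mixin3 object] + [Right Delta]
  take Root:  [Root Mixin1 Inner Delta Mixin3 object] + [Right Beta Mixin3 object] + [Delta Mixin3 object] + [Right Delta]
  take Mixin1:  [Mixin1 Inner Delta Mixin3 object] + [Right Beta Mixin3 object] + [Delta Mixin3 object] + [Right Delta]
  take Inner:  [Inner Delta Mixin3 object] + [Right Beta Mixin3 object] + [Delta Mixin3 object] + [Right Delta]
  take Right:  [Delta Mixin3 object] + [Right Beta Mixin3 object] + [Delta Mixin3 object] + [Right Delta]
  take Delta:  [Delta Mixin3 object] + [Beta Mixin3 object] + [Delta Mixin3 object] + [Delta]
  take Beta:  [Mixin3 object] + [Beta Mixin3 object] + [Mixin3 object]
  take Mixin3:  [Mixin3 object] + [Mixin3 object] + [Mixin3 object]
  take object:  [object] + [object] + [object]
MRO: Final Mixin2 Core Outer Root Mixin1 Inner Right Delta Beta Mixin3 object
Outer sits at index 3.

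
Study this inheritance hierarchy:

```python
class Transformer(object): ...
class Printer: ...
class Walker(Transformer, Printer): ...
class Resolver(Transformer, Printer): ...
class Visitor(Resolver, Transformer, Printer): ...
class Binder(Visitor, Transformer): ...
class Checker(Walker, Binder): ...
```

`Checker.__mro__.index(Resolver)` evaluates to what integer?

L[Checker] = Checker + merge(L[Walker], L[Binder], [Walker Binder])
  take Walker:  [Walker Transformer Printer object] + [Binder Visitor Resolver Transformer Printer object] + [Walker Binder]
  take Binder:  [Transformer Printer object] + [Binder Visitor Resolver Transformer Printer object] + [Binder]
  take Visitor:  [Transformer Printer object] + [Visitor Resolver Transformer Printer object]
  take Resolver:  [Transformer Printer object] + [Resolver Transformer Printer object]
  take Transformer:  [Transformer Printer object] + [Transformer Printer object]
  take Printer:  [Printer object] + [Printer object]
  take object:  [object] + [object]
MRO: Checker Walker Binder Visitor Resolver Transformer Printer object
Resolver sits at index 4.

4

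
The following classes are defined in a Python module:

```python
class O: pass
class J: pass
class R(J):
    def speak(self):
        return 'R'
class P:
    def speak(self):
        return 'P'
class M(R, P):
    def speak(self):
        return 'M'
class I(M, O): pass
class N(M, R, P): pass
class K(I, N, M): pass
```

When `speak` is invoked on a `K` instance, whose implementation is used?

M

L[K] = K + merge(L[I], L[N], L[M], [I N M])
  take I:  [I M R J P O object] + [N M R J P object] + [M R J P object] + [I N M]
  take N:  [M R J P O object] + [N M R J P object] + [M R J P object] + [N M]
  take M:  [M R J P O object] + [M R J P object] + [M R J P object] + [M]
  take R:  [R J P O object] + [R J P object] + [R J P object]
  take J:  [J P O object] + [J P object] + [J P object]
  take P:  [P O object] + [P object] + [P object]
  take O:  [O object] + [object] + [object]
  take object:  [object] + [object] + [object]
MRO: K I N M R J P O object
speak is defined in: M, P, R. First along the MRO is M.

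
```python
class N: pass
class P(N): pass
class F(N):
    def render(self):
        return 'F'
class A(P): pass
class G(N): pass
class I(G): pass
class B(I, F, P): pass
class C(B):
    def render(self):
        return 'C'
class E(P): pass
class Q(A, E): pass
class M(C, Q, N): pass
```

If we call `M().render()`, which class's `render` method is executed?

L[M] = M + merge(L[C], L[Q], L[N], [C Q N])
  take C:  [C B I G F P N object] + [Q A E P N object] + [N object] + [C Q N]
  take B:  [B I G F P N object] + [Q A E P N object] + [N object] + [Q N]
  take I:  [I G F P N object] + [Q A E P N object] + [N object] + [Q N]
  take G:  [G F P N object] + [Q A E P N object] + [N object] + [Q N]
  take F:  [F P N object] + [Q A E P N object] + [N object] + [Q N]
  take Q:  [P N object] + [Q A E P N object] + [N object] + [Q N]
  take A:  [P N object] + [A E P N object] + [N object] + [N]
  take E:  [P N object] + [E P N object] + [N object] + [N]
  take P:  [P N object] + [P N object] + [N object] + [N]
  take N:  [N object] + [N object] + [N object] + [N]
  take object:  [object] + [object] + [object]
MRO: M C B I G F Q A E P N object
render is defined in: C, F. First along the MRO is C.

C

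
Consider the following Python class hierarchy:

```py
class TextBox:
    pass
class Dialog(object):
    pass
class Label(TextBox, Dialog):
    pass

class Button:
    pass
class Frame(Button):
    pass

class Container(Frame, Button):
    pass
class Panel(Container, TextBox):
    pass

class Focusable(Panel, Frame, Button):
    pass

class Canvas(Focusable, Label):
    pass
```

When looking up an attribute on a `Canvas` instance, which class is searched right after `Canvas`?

L[Canvas] = Canvas + merge(L[Focusable], L[Label], [Focusable Label])
  take Focusable:  [Focusable Panel Container Frame Button TextBox object] + [Label TextBox Dialog object] + [Focusable Label]
  take Panel:  [Panel Container Frame Button TextBox object] + [Label TextBox Dialog object] + [Label]
  take Container:  [Container Frame Button TextBox object] + [Label TextBox Dialog object] + [Label]
  take Frame:  [Frame Button TextBox object] + [Label TextBox Dialog object] + [Label]
  take Button:  [Button TextBox object] + [Label TextBox Dialog object] + [Label]
  take Label:  [TextBox object] + [Label TextBox Dialog object] + [Label]
  take TextBox:  [TextBox object] + [TextBox Dialog object]
  take Dialog:  [object] + [Dialog object]
  take object:  [object] + [object]
MRO: Canvas Focusable Panel Container Frame Button Label TextBox Dialog object
Canvas is at position 0; next is Focusable.

Focusable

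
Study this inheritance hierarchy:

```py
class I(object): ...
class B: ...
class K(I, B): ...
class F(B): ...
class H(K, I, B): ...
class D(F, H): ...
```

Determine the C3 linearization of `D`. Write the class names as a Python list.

[D, F, H, K, I, B, object]

L[D] = D + merge(L[F], L[H], [F H])
  take F:  [F B object] + [H K I B object] + [F H]
  take H:  [B object] + [H K I B object] + [H]
  take K:  [B object] + [K I B object]
  take I:  [B object] + [I B object]
  take B:  [B object] + [B object]
  take object:  [object] + [object]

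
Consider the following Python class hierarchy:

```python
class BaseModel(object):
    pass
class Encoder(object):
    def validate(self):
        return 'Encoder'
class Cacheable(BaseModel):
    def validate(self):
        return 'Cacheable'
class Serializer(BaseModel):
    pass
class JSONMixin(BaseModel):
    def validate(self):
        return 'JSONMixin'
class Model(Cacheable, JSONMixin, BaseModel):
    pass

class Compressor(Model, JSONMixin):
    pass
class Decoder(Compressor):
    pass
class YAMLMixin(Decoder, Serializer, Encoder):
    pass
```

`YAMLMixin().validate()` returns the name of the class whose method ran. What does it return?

L[YAMLMixin] = YAMLMixin + merge(L[Decoder], L[Serializer], L[Encoder], [Decoder Serializer Encoder])
  take Decoder:  [Decoder Compressor Model Cacheable JSONMixin BaseModel object] + [Serializer BaseModel object] + [Encoder object] + [Decoder Serializer Encoder]
  take Compressor:  [Compressor Model Cacheable JSONMixin BaseModel object] + [Serializer BaseModel object] + [Encoder object] + [Serializer Encoder]
  take Model:  [Model Cacheable JSONMixin BaseModel object] + [Serializer BaseModel object] + [Encoder object] + [Serializer Encoder]
  take Cacheable:  [Cacheable JSONMixin BaseModel object] + [Serializer BaseModel object] + [Encoder object] + [Serializer Encoder]
  take JSONMixin:  [JSONMixin BaseModel object] + [Serializer BaseModel object] + [Encoder object] + [Serializer Encoder]
  take Serializer:  [BaseModel object] + [Serializer BaseModel object] + [Encoder object] + [Serializer Encoder]
  take BaseModel:  [BaseModel object] + [BaseModel object] + [Encoder object] + [Encoder]
  take Encoder:  [object] + [object] + [Encoder object] + [Encoder]
  take object:  [object] + [object] + [object]
MRO: YAMLMixin Decoder Compressor Model Cacheable JSONMixin Serializer BaseModel Encoder object
validate is defined in: Cacheable, Encoder, JSONMixin. First along the MRO is Cacheable.

Cacheable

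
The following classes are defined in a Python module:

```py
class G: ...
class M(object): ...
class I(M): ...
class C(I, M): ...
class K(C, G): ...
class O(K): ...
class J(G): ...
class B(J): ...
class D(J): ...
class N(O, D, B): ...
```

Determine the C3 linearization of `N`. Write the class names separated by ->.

L[N] = N + merge(L[O], L[D], L[B], [O D B])
  take O:  [O K C I M G object] + [D J G object] + [B J G object] + [O D B]
  take K:  [K C I M G object] + [D J G object] + [B J G object] + [D B]
  take C:  [C I M G object] + [D J G object] + [B J G object] + [D B]
  take I:  [I M G object] + [D J G object] + [B J G object] + [D B]
  take M:  [M G object] + [D J G object] + [B J G object] + [D B]
  take D:  [G object] + [D J G object] + [B J G object] + [D B]
  take B:  [G object] + [J G object] + [B J G object] + [B]
  take J:  [G object] + [J G object] + [J G object]
  take G:  [G object] + [G object] + [G object]
  take object:  [object] + [object] + [object]

N -> O -> K -> C -> I -> M -> D -> B -> J -> G -> object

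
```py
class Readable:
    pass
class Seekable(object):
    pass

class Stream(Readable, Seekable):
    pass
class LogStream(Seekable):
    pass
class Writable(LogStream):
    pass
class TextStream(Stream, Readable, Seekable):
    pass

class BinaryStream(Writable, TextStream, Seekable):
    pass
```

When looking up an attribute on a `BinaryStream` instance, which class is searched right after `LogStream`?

TextStream

L[BinaryStream] = BinaryStream + merge(L[Writable], L[TextStream], L[Seekable], [Writable TextStream Seekable])
  take Writable:  [Writable LogStream Seekable object] + [TextStream Stream Readable Seekable object] + [Seekable object] + [Writable TextStream Seekable]
  take LogStream:  [LogStream Seekable object] + [TextStream Stream Readable Seekable object] + [Seekable object] + [TextStream Seekable]
  take TextStream:  [Seekable object] + [TextStream Stream Readable Seekable object] + [Seekable object] + [TextStream Seekable]
  take Stream:  [Seekable object] + [Stream Readable Seekable object] + [Seekable object] + [Seekable]
  take Readable:  [Seekable object] + [Readable Seekable object] + [Seekable object] + [Seekable]
  take Seekable:  [Seekable object] + [Seekable object] + [Seekable object] + [Seekable]
  take object:  [object] + [object] + [object]
MRO: BinaryStream Writable LogStream TextStream Stream Readable Seekable object
LogStream is at position 2; next is TextStream.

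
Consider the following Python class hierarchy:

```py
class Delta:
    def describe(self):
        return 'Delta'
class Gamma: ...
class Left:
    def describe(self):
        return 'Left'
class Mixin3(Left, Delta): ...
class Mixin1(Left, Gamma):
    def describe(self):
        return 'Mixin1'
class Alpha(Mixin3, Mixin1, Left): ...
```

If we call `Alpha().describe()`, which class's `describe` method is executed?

Mixin1

L[Alpha] = Alpha + merge(L[Mixin3], L[Mixin1], L[Left], [Mixin3 Mixin1 Left])
  take Mixin3:  [Mixin3 Left Delta object] + [Mixin1 Left Gamma object] + [Left object] + [Mixin3 Mixin1 Left]
  take Mixin1:  [Left Delta object] + [Mixin1 Left Gamma object] + [Left object] + [Mixin1 Left]
  take Left:  [Left Delta object] + [Left Gamma object] + [Left object] + [Left]
  take Delta:  [Delta object] + [Gamma object] + [object]
  take Gamma:  [object] + [Gamma object] + [object]
  take object:  [object] + [object] + [object]
MRO: Alpha Mixin3 Mixin1 Left Delta Gamma object
describe is defined in: Delta, Left, Mixin1. First along the MRO is Mixin1.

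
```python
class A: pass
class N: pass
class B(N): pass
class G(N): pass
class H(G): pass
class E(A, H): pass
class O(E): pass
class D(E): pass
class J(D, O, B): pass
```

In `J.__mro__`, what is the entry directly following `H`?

G

L[J] = J + merge(L[D], L[O], L[B], [D O B])
  take D:  [D E A H G N object] + [O E A H G N object] + [B N object] + [D O B]
  take O:  [E A H G N object] + [O E A H G N object] + [B N object] + [O B]
  take E:  [E A H G N object] + [E A H G N object] + [B N object] + [B]
  take A:  [A H G N object] + [A H G N object] + [B N object] + [B]
  take H:  [H G N object] + [H G N object] + [B N object] + [B]
  take G:  [G N object] + [G N object] + [B N object] + [B]
  take B:  [N object] + [N object] + [B N object] + [B]
  take N:  [N object] + [N object] + [N object]
  take object:  [object] + [object] + [object]
MRO: J D O E A H G B N object
H is at position 5; next is G.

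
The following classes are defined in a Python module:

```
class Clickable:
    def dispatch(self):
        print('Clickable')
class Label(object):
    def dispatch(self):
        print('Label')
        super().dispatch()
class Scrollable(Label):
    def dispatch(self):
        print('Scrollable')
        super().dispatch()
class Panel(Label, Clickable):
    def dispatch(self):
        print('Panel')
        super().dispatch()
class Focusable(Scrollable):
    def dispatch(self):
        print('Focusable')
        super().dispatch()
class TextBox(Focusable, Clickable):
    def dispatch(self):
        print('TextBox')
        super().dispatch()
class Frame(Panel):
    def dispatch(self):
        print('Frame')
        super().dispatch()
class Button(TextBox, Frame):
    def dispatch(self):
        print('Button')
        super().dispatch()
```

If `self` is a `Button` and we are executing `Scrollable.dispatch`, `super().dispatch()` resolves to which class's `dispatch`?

Frame

L[Button] = Button + merge(L[TextBox], L[Frame], [TextBox Frame])
  take TextBox:  [TextBox Focusable Scrollable Label Clickable object] + [Frame Panel Label Clickable object] + [TextBox Frame]
  take Focusable:  [Focusable Scrollable Label Clickable object] + [Frame Panel Label Clickable object] + [Frame]
  take Scrollable:  [Scrollable Label Clickable object] + [Frame Panel Label Clickable object] + [Frame]
  take Frame:  [Label Clickable object] + [Frame Panel Label Clickable object] + [Frame]
  take Panel:  [Label Clickable object] + [Panel Label Clickable object]
  take Label:  [Label Clickable object] + [Label Clickable object]
  take Clickable:  [Clickable object] + [Clickable object]
  take object:  [object] + [object]
MRO: Button TextBox Focusable Scrollable Frame Panel Label Clickable object
super() in Scrollable.dispatch on a Button instance goes to the class after Scrollable in Button's MRO: Frame.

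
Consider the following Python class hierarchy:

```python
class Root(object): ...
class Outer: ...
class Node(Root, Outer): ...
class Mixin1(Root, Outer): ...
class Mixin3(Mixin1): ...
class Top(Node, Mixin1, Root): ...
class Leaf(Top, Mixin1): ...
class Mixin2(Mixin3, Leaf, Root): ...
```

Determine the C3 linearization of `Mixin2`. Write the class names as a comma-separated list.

Mixin2, Mixin3, Leaf, Top, Node, Mixin1, Root, Outer, object

L[Mixin2] = Mixin2 + merge(L[Mixin3], L[Leaf], L[Root], [Mixin3 Leaf Root])
  take Mixin3:  [Mixin3 Mixin1 Root Outer object] + [Leaf Top Node Mixin1 Root Outer object] + [Root object] + [Mixin3 Leaf Root]
  take Leaf:  [Mixin1 Root Outer object] + [Leaf Top Node Mixin1 Root Outer object] + [Root object] + [Leaf Root]
  take Top:  [Mixin1 Root Outer object] + [Top Node Mixin1 Root Outer object] + [Root object] + [Root]
  take Node:  [Mixin1 Root Outer object] + [Node Mixin1 Root Outer object] + [Root object] + [Root]
  take Mixin1:  [Mixin1 Root Outer object] + [Mixin1 Root Outer object] + [Root object] + [Root]
  take Root:  [Root Outer object] + [Root Outer object] + [Root object] + [Root]
  take Outer:  [Outer object] + [Outer object] + [object]
  take object:  [object] + [object] + [object]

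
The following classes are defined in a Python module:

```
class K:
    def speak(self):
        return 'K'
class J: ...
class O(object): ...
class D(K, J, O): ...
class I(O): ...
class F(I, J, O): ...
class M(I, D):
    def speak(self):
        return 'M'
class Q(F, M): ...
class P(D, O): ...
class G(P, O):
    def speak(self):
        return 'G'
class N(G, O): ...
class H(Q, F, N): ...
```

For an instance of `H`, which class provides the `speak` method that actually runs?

L[H] = H + merge(L[Q], L[F], L[N], [Q F N])
  take Q:  [Q F M I D K J O object] + [F I J O object] + [N G P D K J O object] + [Q F N]
  take F:  [F M I D K J O object] + [F I J O object] + [N G P D K J O object] + [F N]
  take M:  [M I D K J O object] + [I J O object] + [N G P D K J O object] + [N]
  take I:  [I D K J O object] + [I J O object] + [N G P D K J O object] + [N]
  take N:  [D K J O object] + [J O object] + [N G P D K J O object] + [N]
  take G:  [D K J O object] + [J O object] + [G P D K J O object]
  take P:  [D K J O object] + [J O object] + [P D K J O object]
  take D:  [D K J O object] + [J O object] + [D K J O object]
  take K:  [K J O object] + [J O object] + [K J O object]
  take J:  [J O object] + [J O object] + [J O object]
  take O:  [O object] + [O object] + [O object]
  take object:  [object] + [object] + [object]
MRO: H Q F M I N G P D K J O object
speak is defined in: G, K, M. First along the MRO is M.

M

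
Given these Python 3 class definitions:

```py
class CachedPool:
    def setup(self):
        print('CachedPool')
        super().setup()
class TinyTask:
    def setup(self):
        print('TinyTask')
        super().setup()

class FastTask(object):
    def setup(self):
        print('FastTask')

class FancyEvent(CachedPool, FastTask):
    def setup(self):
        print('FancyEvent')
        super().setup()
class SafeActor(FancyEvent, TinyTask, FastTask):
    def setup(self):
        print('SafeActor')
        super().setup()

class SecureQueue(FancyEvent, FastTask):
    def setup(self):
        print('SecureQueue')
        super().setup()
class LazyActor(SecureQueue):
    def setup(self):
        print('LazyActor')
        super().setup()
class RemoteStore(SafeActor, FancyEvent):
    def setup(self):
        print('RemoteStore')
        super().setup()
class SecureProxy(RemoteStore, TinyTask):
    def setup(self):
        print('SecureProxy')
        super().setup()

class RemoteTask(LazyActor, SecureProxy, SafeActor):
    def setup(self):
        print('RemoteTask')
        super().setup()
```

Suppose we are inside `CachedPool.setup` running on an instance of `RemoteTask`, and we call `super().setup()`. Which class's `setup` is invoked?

L[RemoteTask] = RemoteTask + merge(L[LazyActor], L[SecureProxy], L[SafeActor], [LazyActor SecureProxy SafeActor])
  take LazyActor:  [LazyActor SecureQueue FancyEvent CachedPool FastTask object] + [SecureProxy RemoteStore SafeActor FancyEvent CachedPool TinyTask FastTask object] + [SafeActor FancyEvent CachedPool TinyTask FastTask object] + [LazyActor SecureProxy SafeActor]
  take SecureQueue:  [SecureQueue FancyEvent CachedPool FastTask object] + [SecureProxy RemoteStore SafeActor FancyEvent CachedPool TinyTask FastTask object] + [SafeActor FancyEvent CachedPool TinyTask FastTask object] + [SecureProxy SafeActor]
  take SecureProxy:  [FancyEvent CachedPool FastTask object] + [SecureProxy RemoteStore SafeActor FancyEvent CachedPool TinyTask FastTask object] + [SafeActor FancyEvent CachedPool TinyTask FastTask object] + [SecureProxy SafeActor]
  take RemoteStore:  [FancyEvent CachedPool FastTask object] + [RemoteStore SafeActor FancyEvent CachedPool TinyTask FastTask object] + [SafeActor FancyEvent CachedPool TinyTask FastTask object] + [SafeActor]
  take SafeActor:  [FancyEvent CachedPool FastTask object] + [SafeActor FancyEvent CachedPool TinyTask FastTask object] + [SafeActor FancyEvent CachedPool TinyTask FastTask object] + [SafeActor]
  take FancyEvent:  [FancyEvent CachedPool FastTask object] + [FancyEvent CachedPool TinyTask FastTask object] + [FancyEvent CachedPool TinyTask FastTask object]
  take CachedPool:  [CachedPool FastTask object] + [CachedPool TinyTask FastTask object] + [CachedPool TinyTask FastTask object]
  take TinyTask:  [FastTask object] + [TinyTask FastTask object] + [TinyTask FastTask object]
  take FastTask:  [FastTask object] + [FastTask object] + [FastTask object]
  take object:  [object] + [object] + [object]
MRO: RemoteTask LazyActor SecureQueue SecureProxy RemoteStore SafeActor FancyEvent CachedPool TinyTask FastTask object
super() in CachedPool.setup on a RemoteTask instance goes to the class after CachedPool in RemoteTask's MRO: TinyTask.

TinyTask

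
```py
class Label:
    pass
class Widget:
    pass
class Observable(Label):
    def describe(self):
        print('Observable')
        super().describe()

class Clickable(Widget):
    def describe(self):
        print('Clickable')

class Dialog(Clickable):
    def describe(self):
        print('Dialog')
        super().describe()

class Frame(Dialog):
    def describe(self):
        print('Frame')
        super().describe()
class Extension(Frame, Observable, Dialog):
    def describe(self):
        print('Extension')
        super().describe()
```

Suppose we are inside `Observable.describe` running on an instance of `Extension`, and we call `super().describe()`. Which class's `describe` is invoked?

L[Extension] = Extension + merge(L[Frame], L[Observable], L[Dialog], [Frame Observable Dialog])
  take Frame:  [Frame Dialog Clickable Widget object] + [Observable Label object] + [Dialog Clickable Widget object] + [Frame Observable Dialog]
  take Observable:  [Dialog Clickable Widget object] + [Observable Label object] + [Dialog Clickable Widget object] + [Observable Dialog]
  take Dialog:  [Dialog Clickable Widget object] + [Label object] + [Dialog Clickable Widget object] + [Dialog]
  take Clickable:  [Clickable Widget object] + [Label object] + [Clickable Widget object]
  take Widget:  [Widget object] + [Label object] + [Widget object]
  take Label:  [object] + [Label object] + [object]
  take object:  [object] + [object] + [object]
MRO: Extension Frame Observable Dialog Clickable Widget Label object
super() in Observable.describe on a Extension instance goes to the class after Observable in Extension's MRO: Dialog.

Dialog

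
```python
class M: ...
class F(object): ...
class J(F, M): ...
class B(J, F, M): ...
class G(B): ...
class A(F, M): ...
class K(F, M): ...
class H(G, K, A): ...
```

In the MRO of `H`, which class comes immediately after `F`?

M

L[H] = H + merge(L[G], L[K], L[A], [G K A])
  take G:  [G B J F M object] + [K F M object] + [A F M object] + [G K A]
  take B:  [B J F M object] + [K F M object] + [A F M object] + [K A]
  take J:  [J F M object] + [K F M object] + [A F M object] + [K A]
  take K:  [F M object] + [K F M object] + [A F M object] + [K A]
  take A:  [F M object] + [F M object] + [A F M object] + [A]
  take F:  [F M object] + [F M object] + [F M object]
  take M:  [M object] + [M object] + [M object]
  take object:  [object] + [object] + [object]
MRO: H G B J K A F M object
F is at position 6; next is M.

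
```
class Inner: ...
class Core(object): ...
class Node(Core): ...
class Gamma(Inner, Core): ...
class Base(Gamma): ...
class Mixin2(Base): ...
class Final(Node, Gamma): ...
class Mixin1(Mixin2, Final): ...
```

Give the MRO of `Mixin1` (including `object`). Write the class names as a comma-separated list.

L[Mixin1] = Mixin1 + merge(L[Mixin2], L[Final], [Mixin2 Final])
  take Mixin2:  [Mixin2 Base Gamma Inner Core object] + [Final Node Gamma Inner Core object] + [Mixin2 Final]
  take Base:  [Base Gamma Inner Core object] + [Final Node Gamma Inner Core object] + [Final]
  take Final:  [Gamma Inner Core object] + [Final Node Gamma Inner Core object] + [Final]
  take Node:  [Gamma Inner Core object] + [Node Gamma Inner Core object]
  take Gamma:  [Gamma Inner Core object] + [Gamma Inner Core object]
  take Inner:  [Inner Core object] + [Inner Core object]
  take Core:  [Core object] + [Core object]
  take object:  [object] + [object]

Mixin1, Mixin2, Base, Final, Node, Gamma, Inner, Core, object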